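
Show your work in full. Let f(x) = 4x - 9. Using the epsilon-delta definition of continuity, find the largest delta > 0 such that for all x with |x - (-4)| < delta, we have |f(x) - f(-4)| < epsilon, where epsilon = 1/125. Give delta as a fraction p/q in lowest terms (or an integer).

We compute f(-4) = 4*(-4) - 9 = -25.
|f(x) - f(-4)| = |4x - 9 - (-25)| = |4(x - (-4))| = 4|x - (-4)|.
We need 4|x - (-4)| < 1/125, i.e. |x - (-4)| < 1/125 / 4 = 1/500.
So any delta <= 1/500 works. Conversely, if delta > 1/500, then x = -4 + 1/500 satisfies |x - (-4)| = 1/500 < delta but |f(x) - f(-4)| = 4 * 1/500 = 1/125, which is not < 1/125; so no larger delta works.
Hence the largest such delta is 1/500.

1/500


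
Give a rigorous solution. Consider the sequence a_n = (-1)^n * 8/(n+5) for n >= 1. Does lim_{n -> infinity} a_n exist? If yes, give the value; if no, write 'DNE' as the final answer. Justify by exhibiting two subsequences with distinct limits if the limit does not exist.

Examine the behaviour of a_n along subsequences.
Even-n subsequence a_{2k} = 8/(2k+5) -> 0. Odd-n subsequence a_{2k+1} = -8/(2k+6) -> 0. Both tend to 0, which suggests the limit is 0; verify directly.
|a_n - 0| = 8/(n+5) < 8/n for every n >= 1.
Given epsilon > 0, choose a positive integer N > 8/epsilon. Then for all n >= N, |a_n| < 8/n <= 8/N < epsilon.
So by the definition of the limit, lim a_n exists and equals 0.

0


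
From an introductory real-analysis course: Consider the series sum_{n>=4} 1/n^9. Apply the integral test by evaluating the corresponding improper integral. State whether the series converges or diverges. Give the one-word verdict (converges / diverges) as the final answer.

Let f(x) = x^(-9). Then f is positive, continuous, and decreasing on [4, infinity), so the integral test applies.
Compute the improper integral int_{4}^infinity f(x) dx:
  antiderivative F(x) = -1/(8*x^8).
  As x -> infinity, F(x) -> 0 (since p = 9 > 1).
  So int = F(infinity) - F(4) = 0 - (-1/524288) = 1/524288.
  Finite, so by the integral test, the series converges.

converges


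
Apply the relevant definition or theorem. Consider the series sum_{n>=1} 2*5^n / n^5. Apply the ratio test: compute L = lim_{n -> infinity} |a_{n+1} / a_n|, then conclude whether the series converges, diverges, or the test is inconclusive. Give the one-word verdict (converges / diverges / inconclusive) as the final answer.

Let a_n denote the general term. Form the ratio a_{n+1}/a_n and simplify:
a_{n+1}/a_n = 5*n^5/(n + 1)^5
Take the limit as n -> infinity: L = 5.
Since L = 5 > 1 (or L = infinity), the ratio test implies the series diverges.

diverges


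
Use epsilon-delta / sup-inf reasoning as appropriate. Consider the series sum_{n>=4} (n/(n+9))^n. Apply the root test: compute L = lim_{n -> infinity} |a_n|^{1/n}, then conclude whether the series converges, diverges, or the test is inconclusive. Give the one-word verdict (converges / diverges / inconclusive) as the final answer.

Let a_n denote the general term. Form |a_n|^(1/n) and simplify:
|a_n|^(1/n) = n/(n + 9)
Take the limit as n -> infinity: L = 1.
Since L = 1, the root test is inconclusive. (In fact a_n = (n/(n+9))^n -> e^(-9) != 0, so the nth-term test shows divergence; but the root test itself gives no conclusion.)

inconclusive


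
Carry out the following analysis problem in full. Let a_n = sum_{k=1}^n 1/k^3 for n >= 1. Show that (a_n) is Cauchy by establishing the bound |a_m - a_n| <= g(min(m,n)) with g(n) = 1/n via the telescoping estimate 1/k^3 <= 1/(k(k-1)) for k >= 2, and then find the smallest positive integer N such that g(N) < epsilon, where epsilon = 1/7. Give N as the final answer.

For m > n >= 1: |a_m - a_n| = sum_{k=n+1}^m 1/k^3.
Use 1/k^3 <= 1/(k(k-1)) = 1/(k-1) - 1/k for k >= 2 (which holds since k^3 >= k^2 >= k(k-1) for k >= 2):
sum_{k=n+1}^m 1/k^3 <= sum_{k=n+1}^m (1/(k-1) - 1/k) = 1/n - 1/m <= 1/n.
By symmetry the same bound holds with n,m swapped, so |a_m - a_n| <= 1/min(m,n) = g(min(m,n)). Since g(n) -> 0, (a_n) is Cauchy.
Now solve g(N) < 1/7: 1/N < 1/7 <=> N > 1/(1/7) = 7.
The smallest integer strictly greater than 7 is N = 8.
Check: g(8) = 1/8 < 1/7; g(7) = 1/7 >= 1/7. So N = 8.

8


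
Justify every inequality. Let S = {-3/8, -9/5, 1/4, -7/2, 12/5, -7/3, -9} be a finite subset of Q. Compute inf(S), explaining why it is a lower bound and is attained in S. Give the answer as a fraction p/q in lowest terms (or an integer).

S is finite, so inf(S) = min(S).
Sorted increasing:
-9, -7/2, -7/3, -9/5, -3/8, 1/4, 12/5
The extremum is -9.
For every x in S, x >= -9. And -9 is in S, so it is attained.
Therefore inf(S) = -9.

-9


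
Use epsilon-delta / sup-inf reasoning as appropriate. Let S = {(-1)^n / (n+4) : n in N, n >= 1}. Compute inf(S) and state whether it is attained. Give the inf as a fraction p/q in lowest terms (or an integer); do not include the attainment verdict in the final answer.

Analysis:
- Values: -1/5, 1/6, -1/7, 1/8, -1/9, ...
- Positive terms (even n): 1/(2+4), 1/(4+4), ... decreasing -> max = 1/6 (n=2).
- Negative terms (odd n): -1/(1+4), -1/(3+4), ... increasing -> min = -1/5 (n=1).
- So sup = 1/6 (attained at n=2); inf = -1/5 (attained at n=1).
Conclusion: inf(S) = -1/5, attained in S.

-1/5


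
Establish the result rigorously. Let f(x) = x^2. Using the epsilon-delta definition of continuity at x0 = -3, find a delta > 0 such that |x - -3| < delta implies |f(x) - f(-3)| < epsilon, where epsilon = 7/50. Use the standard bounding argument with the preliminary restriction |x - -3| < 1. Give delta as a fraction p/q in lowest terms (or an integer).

Factor: |x^2 - (-3)^2| = |x - -3| * |x + -3|.
Impose |x - -3| < 1 first. Then |x + -3| = |(x - -3) + 2*(-3)| <= |x - -3| + 2*|-3| < 1 + 6 = 7.
So |x^2 - (-3)^2| < delta * 7.
We need delta * 7 <= 7/50, i.e. delta <= 7/50/7 = 1/50.
Since 1/50 < 1, this is tighter than 1; take delta = 1/50.
So delta = 1/50 works.

1/50


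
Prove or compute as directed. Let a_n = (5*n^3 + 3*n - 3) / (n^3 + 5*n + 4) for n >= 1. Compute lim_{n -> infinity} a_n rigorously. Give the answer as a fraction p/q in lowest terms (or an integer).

Divide numerator and denominator by n^3, the highest power:
numerator / n^3 = 5 + 3/n^2 - 3/n^3
denominator / n^3 = 1 + 5/n^2 + 4/n^3
As n -> infinity, all terms of the form c/n^k (k >= 1) tend to 0.
So numerator / n^3 -> 5 and denominator / n^3 -> 1.
Therefore lim a_n = 5.

5


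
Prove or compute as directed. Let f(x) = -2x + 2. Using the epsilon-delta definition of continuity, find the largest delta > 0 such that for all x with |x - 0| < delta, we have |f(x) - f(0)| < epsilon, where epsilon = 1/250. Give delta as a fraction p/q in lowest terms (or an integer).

We compute f(0) = -2*(0) + 2 = 2.
|f(x) - f(0)| = |-2x + 2 - (2)| = |-2(x - 0)| = 2|x - 0|.
We need 2|x - 0| < 1/250, i.e. |x - 0| < 1/250 / 2 = 1/500.
So any delta <= 1/500 works. Conversely, if delta > 1/500, then x = 0 + 1/500 satisfies |x - 0| = 1/500 < delta but |f(x) - f(0)| = 2 * 1/500 = 1/250, which is not < 1/250; so no larger delta works.
Hence the largest such delta is 1/500.

1/500


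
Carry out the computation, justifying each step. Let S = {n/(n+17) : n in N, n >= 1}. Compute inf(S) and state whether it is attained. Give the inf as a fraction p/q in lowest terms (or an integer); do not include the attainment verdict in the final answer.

Analysis:
- Values: 1/18, 2/19, 3/20, 4/21, ... strictly increasing.
- Minimum is 1/18 (n=1); inf = 1/18 (attained).
- n/(n+17) = 1 - 17/(n+17) -> 1 from below as n -> infinity, and never equals 1.
- So sup = 1 (not attained).
Conclusion: inf(S) = 1/18, attained in S.

1/18


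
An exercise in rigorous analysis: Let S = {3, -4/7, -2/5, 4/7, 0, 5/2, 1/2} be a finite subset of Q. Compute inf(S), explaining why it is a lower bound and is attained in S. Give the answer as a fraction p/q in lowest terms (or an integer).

S is finite, so inf(S) = min(S).
Sorted increasing:
-4/7, -2/5, 0, 1/2, 4/7, 5/2, 3
The extremum is -4/7.
For every x in S, x >= -4/7. And -4/7 is in S, so it is attained.
Therefore inf(S) = -4/7.

-4/7


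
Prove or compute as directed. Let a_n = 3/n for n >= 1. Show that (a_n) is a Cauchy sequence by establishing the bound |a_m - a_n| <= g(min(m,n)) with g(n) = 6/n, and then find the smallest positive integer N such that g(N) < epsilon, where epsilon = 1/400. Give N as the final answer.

For any m, n >= 1, by the triangle inequality:
|a_m - a_n| = |3/m - 3/n| <= 3*1/m + 3*1/n <= 6/min(m,n).
So g(n) = 6/n bounds the Cauchy difference. Since g(n) -> 0, (a_n) is Cauchy.
Now solve g(N) < 1/400: 6/N < 1/400 <=> N > 6 / (1/400) = 2400.
The smallest integer strictly greater than 2400 is N = 2401.
Check: g(2401) = 6/2401 = 6/2401 < 1/400; g(2400) = 1/400 >= 1/400. So N = 2401.

2401


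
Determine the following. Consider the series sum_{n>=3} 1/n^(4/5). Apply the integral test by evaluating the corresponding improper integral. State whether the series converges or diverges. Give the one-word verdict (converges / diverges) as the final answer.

Let f(x) = x^(-4/5). Then f is positive, continuous, and decreasing on [3, infinity), so the integral test applies.
Compute the improper integral int_{3}^infinity f(x) dx:
  antiderivative F(x) = 5*x^(1/5).
  As x -> infinity, F(x) -> infinity (since p = 4/5 < 1).
  So the integral diverges. By the integral test, the series diverges.

diverges


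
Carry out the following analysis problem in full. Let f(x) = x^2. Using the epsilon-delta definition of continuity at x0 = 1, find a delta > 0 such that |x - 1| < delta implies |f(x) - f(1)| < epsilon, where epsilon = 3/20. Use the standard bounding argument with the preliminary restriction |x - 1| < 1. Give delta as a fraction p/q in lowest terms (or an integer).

Factor: |x^2 - (1)^2| = |x - 1| * |x + 1|.
Impose |x - 1| < 1 first. Then |x + 1| = |(x - 1) + 2*(1)| <= |x - 1| + 2*|1| < 1 + 2 = 3.
So |x^2 - (1)^2| < delta * 3.
We need delta * 3 <= 3/20, i.e. delta <= 3/20/3 = 1/20.
Since 1/20 < 1, this is tighter than 1; take delta = 1/20.
So delta = 1/20 works.

1/20


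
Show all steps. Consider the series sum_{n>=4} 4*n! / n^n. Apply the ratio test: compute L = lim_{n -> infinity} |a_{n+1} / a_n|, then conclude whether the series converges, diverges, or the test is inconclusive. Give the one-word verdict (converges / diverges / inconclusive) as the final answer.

Let a_n denote the general term. Form the ratio a_{n+1}/a_n and simplify:
a_{n+1}/a_n = (n/(n + 1))^n
Take the limit as n -> infinity: L = exp(-1).
Since L = exp(-1) < 1, the ratio test implies the series converges.

converges


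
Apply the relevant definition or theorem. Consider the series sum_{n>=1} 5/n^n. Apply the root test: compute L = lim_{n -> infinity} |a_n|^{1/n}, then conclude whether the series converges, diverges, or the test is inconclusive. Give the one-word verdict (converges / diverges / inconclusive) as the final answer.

Let a_n denote the general term. Form |a_n|^(1/n) and simplify:
|a_n|^(1/n) = 5^(1/n)/n
Take the limit as n -> infinity: L = 0.
Since L = 0 < 1, the root test implies convergence.

converges


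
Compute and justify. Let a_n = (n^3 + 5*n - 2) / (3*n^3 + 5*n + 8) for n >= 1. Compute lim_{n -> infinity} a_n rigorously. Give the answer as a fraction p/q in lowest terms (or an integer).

Divide numerator and denominator by n^3, the highest power:
numerator / n^3 = 1 + 5/n^2 - 2/n^3
denominator / n^3 = 3 + 5/n^2 + 8/n^3
As n -> infinity, all terms of the form c/n^k (k >= 1) tend to 0.
So numerator / n^3 -> 1 and denominator / n^3 -> 3.
Therefore lim a_n = 1/3.

1/3


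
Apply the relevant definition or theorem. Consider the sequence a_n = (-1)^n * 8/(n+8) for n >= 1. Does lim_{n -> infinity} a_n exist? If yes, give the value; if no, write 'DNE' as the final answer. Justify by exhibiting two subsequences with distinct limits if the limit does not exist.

Examine the behaviour of a_n along subsequences.
Even-n subsequence a_{2k} = 8/(2k+8) -> 0. Odd-n subsequence a_{2k+1} = -8/(2k+9) -> 0. Both tend to 0, which suggests the limit is 0; verify directly.
|a_n - 0| = 8/(n+8) < 8/n for every n >= 1.
Given epsilon > 0, choose a positive integer N > 8/epsilon. Then for all n >= N, |a_n| < 8/n <= 8/N < epsilon.
So by the definition of the limit, lim a_n exists and equals 0.

0


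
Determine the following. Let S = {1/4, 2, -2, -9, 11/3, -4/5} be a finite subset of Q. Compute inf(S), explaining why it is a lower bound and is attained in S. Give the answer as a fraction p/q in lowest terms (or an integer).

S is finite, so inf(S) = min(S).
Sorted increasing:
-9, -2, -4/5, 1/4, 2, 11/3
The extremum is -9.
For every x in S, x >= -9. And -9 is in S, so it is attained.
Therefore inf(S) = -9.

-9


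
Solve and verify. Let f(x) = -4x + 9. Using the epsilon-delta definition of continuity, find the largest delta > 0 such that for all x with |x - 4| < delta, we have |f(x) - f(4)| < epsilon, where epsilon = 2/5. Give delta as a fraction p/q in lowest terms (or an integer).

We compute f(4) = -4*(4) + 9 = -7.
|f(x) - f(4)| = |-4x + 9 - (-7)| = |-4(x - 4)| = 4|x - 4|.
We need 4|x - 4| < 2/5, i.e. |x - 4| < 2/5 / 4 = 1/10.
So any delta <= 1/10 works. Conversely, if delta > 1/10, then x = 4 + 1/10 satisfies |x - 4| = 1/10 < delta but |f(x) - f(4)| = 4 * 1/10 = 2/5, which is not < 2/5; so no larger delta works.
Hence the largest such delta is 1/10.

1/10


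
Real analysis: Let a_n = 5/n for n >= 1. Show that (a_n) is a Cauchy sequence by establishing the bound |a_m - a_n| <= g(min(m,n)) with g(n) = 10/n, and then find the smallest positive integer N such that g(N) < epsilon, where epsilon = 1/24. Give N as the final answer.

For any m, n >= 1, by the triangle inequality:
|a_m - a_n| = |5/m - 5/n| <= 5*1/m + 5*1/n <= 10/min(m,n).
So g(n) = 10/n bounds the Cauchy difference. Since g(n) -> 0, (a_n) is Cauchy.
Now solve g(N) < 1/24: 10/N < 1/24 <=> N > 10 / (1/24) = 240.
The smallest integer strictly greater than 240 is N = 241.
Check: g(241) = 10/241 = 10/241 < 1/24; g(240) = 1/24 >= 1/24. So N = 241.

241


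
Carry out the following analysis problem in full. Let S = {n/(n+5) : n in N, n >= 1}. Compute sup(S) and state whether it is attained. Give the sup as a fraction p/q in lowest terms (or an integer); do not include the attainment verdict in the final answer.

Analysis:
- Values: 1/6, 2/7, 3/8, 4/9, ... strictly increasing.
- Minimum is 1/6 (n=1); inf = 1/6 (attained).
- n/(n+5) = 1 - 5/(n+5) -> 1 from below as n -> infinity, and never equals 1.
- So sup = 1 (not attained).
Conclusion: sup(S) = 1, not attained in S.

1


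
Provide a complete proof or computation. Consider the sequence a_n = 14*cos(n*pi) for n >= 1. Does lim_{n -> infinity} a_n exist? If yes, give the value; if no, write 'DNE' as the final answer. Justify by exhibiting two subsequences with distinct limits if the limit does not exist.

Examine the behaviour of a_n along subsequences.
cos(n*pi) = (-1)^n, so a_n = 14*(-1)^n. a_{2k} = 14 -> 14. a_{2k+1} = -14 -> -14.
Since these two subsequential limits are 14 and -14, distinct, the full sequence cannot converge (a convergent sequence has all subsequences tending to the same limit). So lim a_n does not exist.

DNE


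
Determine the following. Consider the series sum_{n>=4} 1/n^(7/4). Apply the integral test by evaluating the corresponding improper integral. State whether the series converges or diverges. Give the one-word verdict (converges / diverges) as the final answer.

Let f(x) = x^(-7/4). Then f is positive, continuous, and decreasing on [4, infinity), so the integral test applies.
Compute the improper integral int_{4}^infinity f(x) dx:
  antiderivative F(x) = -4/(3*x^(3/4)).
  As x -> infinity, F(x) -> 0 (since p = 7/4 > 1).
  So int = F(infinity) - F(4) = 0 - (-sqrt(2)/3) = sqrt(2)/3.
  Finite, so by the integral test, the series converges.

converges


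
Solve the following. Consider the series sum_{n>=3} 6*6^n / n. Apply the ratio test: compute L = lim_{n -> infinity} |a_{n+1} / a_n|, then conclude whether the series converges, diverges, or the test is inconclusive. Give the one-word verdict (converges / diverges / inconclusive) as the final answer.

Let a_n denote the general term. Form the ratio a_{n+1}/a_n and simplify:
a_{n+1}/a_n = 6*n/(n + 1)
Take the limit as n -> infinity: L = 6.
Since L = 6 > 1 (or L = infinity), the ratio test implies the series diverges.

diverges


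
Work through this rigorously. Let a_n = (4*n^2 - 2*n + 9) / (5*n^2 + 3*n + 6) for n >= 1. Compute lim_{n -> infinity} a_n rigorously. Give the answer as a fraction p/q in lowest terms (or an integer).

Divide numerator and denominator by n^2, the highest power:
numerator / n^2 = 4 - 2/n + 9/n^2
denominator / n^2 = 5 + 3/n + 6/n^2
As n -> infinity, all terms of the form c/n^k (k >= 1) tend to 0.
So numerator / n^2 -> 4 and denominator / n^2 -> 5.
Therefore lim a_n = 4/5.

4/5


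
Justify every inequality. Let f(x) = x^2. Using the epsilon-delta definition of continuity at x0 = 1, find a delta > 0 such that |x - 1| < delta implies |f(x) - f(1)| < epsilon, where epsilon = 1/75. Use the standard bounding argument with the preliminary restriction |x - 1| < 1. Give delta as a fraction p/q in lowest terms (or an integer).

Factor: |x^2 - (1)^2| = |x - 1| * |x + 1|.
Impose |x - 1| < 1 first. Then |x + 1| = |(x - 1) + 2*(1)| <= |x - 1| + 2*|1| < 1 + 2 = 3.
So |x^2 - (1)^2| < delta * 3.
We need delta * 3 <= 1/75, i.e. delta <= 1/75/3 = 1/225.
Since 1/225 < 1, this is tighter than 1; take delta = 1/225.
So delta = 1/225 works.

1/225


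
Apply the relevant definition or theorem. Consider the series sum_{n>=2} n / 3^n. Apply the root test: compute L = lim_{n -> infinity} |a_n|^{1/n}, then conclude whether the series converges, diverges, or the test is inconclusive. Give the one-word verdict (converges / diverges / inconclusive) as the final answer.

Let a_n denote the general term. Form |a_n|^(1/n) and simplify:
|a_n|^(1/n) = n^(1/n)/3
Take the limit as n -> infinity: L = 1/3.
Since L = 1/3 < 1, the root test implies convergence.

converges


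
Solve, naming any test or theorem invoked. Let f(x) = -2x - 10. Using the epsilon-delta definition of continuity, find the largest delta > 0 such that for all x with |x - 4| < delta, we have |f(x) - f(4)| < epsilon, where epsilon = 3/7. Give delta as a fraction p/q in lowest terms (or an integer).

We compute f(4) = -2*(4) - 10 = -18.
|f(x) - f(4)| = |-2x - 10 - (-18)| = |-2(x - 4)| = 2|x - 4|.
We need 2|x - 4| < 3/7, i.e. |x - 4| < 3/7 / 2 = 3/14.
So any delta <= 3/14 works. Conversely, if delta > 3/14, then x = 4 + 3/14 satisfies |x - 4| = 3/14 < delta but |f(x) - f(4)| = 2 * 3/14 = 3/7, which is not < 3/7; so no larger delta works.
Hence the largest such delta is 3/14.

3/14


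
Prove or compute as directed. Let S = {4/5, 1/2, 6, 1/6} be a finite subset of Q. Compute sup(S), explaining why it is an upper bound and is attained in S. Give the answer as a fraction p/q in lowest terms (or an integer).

S is finite, so sup(S) = max(S).
Sorted decreasing:
6, 4/5, 1/2, 1/6
The extremum is 6.
For every x in S, x <= 6. And 6 is in S, so it is attained.
Therefore sup(S) = 6.

6


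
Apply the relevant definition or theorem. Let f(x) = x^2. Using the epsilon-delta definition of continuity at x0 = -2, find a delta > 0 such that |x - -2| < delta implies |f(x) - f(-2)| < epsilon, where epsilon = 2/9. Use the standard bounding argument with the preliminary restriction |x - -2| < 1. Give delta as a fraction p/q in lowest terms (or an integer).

Factor: |x^2 - (-2)^2| = |x - -2| * |x + -2|.
Impose |x - -2| < 1 first. Then |x + -2| = |(x - -2) + 2*(-2)| <= |x - -2| + 2*|-2| < 1 + 4 = 5.
So |x^2 - (-2)^2| < delta * 5.
We need delta * 5 <= 2/9, i.e. delta <= 2/9/5 = 2/45.
Since 2/45 < 1, this is tighter than 1; take delta = 2/45.
So delta = 2/45 works.

2/45


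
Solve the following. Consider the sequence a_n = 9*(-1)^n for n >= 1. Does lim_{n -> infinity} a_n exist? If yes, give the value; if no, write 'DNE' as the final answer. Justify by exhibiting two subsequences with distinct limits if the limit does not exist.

Examine the behaviour of a_n along subsequences.
Even-n subsequence a_{2k} = 9 -> 9. Odd-n subsequence a_{2k+1} = -9 -> -9.
Since these two subsequential limits are 9 and -9, distinct, the full sequence cannot converge (a convergent sequence has all subsequences tending to the same limit). So lim a_n does not exist.

DNE


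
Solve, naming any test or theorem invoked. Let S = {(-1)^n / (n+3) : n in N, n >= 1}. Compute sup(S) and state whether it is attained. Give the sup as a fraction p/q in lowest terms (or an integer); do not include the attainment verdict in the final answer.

Analysis:
- Values: -1/4, 1/5, -1/6, 1/7, -1/8, ...
- Positive terms (even n): 1/(2+3), 1/(4+3), ... decreasing -> max = 1/5 (n=2).
- Negative terms (odd n): -1/(1+3), -1/(3+3), ... increasing -> min = -1/4 (n=1).
- So sup = 1/5 (attained at n=2); inf = -1/4 (attained at n=1).
Conclusion: sup(S) = 1/5, attained in S.

1/5


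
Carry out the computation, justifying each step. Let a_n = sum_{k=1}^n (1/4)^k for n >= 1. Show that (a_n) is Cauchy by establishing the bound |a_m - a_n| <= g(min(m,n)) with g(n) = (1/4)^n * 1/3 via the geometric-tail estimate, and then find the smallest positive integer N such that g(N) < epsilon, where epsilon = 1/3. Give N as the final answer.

For m > n >= 1: |a_m - a_n| = sum_{k=n+1}^m (1/4)^k < sum_{k=n+1}^infinity (1/4)^k = (1/4)^(n+1) / (1 - 1/4) = (1/4)^n * (1/4) * (4/3) = (1/4)^n * 1/3.
So g(n) = (1/4)^n / 3. Since g(n) -> 0, (a_n) is Cauchy.
Now solve g(N) < 1/3: (1/4)^N / 3 < 1/3 <=> 4^N > 1 / (3 * 1/3) = 1.
Check powers of 4: 4^0 = 1 <= 1, 4^1 = 4 > 1.
So the smallest such N is 1. Check: g(1) = 1/(3 * 4) = 1/12 < 1/3.

1


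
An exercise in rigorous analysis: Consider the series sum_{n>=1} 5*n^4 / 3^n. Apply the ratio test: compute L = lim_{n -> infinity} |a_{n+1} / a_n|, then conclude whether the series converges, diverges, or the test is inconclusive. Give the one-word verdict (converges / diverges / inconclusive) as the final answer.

Let a_n denote the general term. Form the ratio a_{n+1}/a_n and simplify:
a_{n+1}/a_n = (n + 1)^4/(3*n^4)
Take the limit as n -> infinity: L = 1/3.
Since L = 1/3 < 1, the ratio test implies the series converges.

converges


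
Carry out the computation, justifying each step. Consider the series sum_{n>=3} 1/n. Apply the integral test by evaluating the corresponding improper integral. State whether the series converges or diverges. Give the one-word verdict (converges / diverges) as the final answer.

Let f(x) = 1/x. Then f is positive, continuous, and decreasing on [3, infinity), so the integral test applies.
Compute the improper integral int_{3}^infinity f(x) dx:
  antiderivative F(x) = log(x).
  As x -> infinity, log(x) -> infinity.
  So int = infinity - log(3) = infinity. By the integral test, the series diverges.

diverges


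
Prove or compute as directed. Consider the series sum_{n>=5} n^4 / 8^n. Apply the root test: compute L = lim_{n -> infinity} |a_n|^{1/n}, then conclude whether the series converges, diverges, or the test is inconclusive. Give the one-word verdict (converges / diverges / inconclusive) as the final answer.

Let a_n denote the general term. Form |a_n|^(1/n) and simplify:
|a_n|^(1/n) = n^(4/n)/8
Take the limit as n -> infinity: L = 1/8.
Since L = 1/8 < 1, the root test implies convergence.

converges


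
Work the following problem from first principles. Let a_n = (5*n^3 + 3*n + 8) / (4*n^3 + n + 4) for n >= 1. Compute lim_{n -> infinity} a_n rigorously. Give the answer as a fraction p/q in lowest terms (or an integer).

Divide numerator and denominator by n^3, the highest power:
numerator / n^3 = 5 + 3/n^2 + 8/n^3
denominator / n^3 = 4 + n^(-2) + 4/n^3
As n -> infinity, all terms of the form c/n^k (k >= 1) tend to 0.
So numerator / n^3 -> 5 and denominator / n^3 -> 4.
Therefore lim a_n = 5/4.

5/4


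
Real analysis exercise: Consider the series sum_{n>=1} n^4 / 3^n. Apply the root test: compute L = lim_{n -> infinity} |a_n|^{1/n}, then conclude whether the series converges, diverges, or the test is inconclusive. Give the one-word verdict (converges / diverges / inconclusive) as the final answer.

Let a_n denote the general term. Form |a_n|^(1/n) and simplify:
|a_n|^(1/n) = n^(4/n)/3
Take the limit as n -> infinity: L = 1/3.
Since L = 1/3 < 1, the root test implies convergence.

converges


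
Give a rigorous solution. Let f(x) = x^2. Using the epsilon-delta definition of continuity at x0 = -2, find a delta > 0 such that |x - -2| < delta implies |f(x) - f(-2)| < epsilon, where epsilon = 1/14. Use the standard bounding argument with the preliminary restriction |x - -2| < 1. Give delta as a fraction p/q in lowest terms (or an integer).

Factor: |x^2 - (-2)^2| = |x - -2| * |x + -2|.
Impose |x - -2| < 1 first. Then |x + -2| = |(x - -2) + 2*(-2)| <= |x - -2| + 2*|-2| < 1 + 4 = 5.
So |x^2 - (-2)^2| < delta * 5.
We need delta * 5 <= 1/14, i.e. delta <= 1/14/5 = 1/70.
Since 1/70 < 1, this is tighter than 1; take delta = 1/70.
So delta = 1/70 works.

1/70


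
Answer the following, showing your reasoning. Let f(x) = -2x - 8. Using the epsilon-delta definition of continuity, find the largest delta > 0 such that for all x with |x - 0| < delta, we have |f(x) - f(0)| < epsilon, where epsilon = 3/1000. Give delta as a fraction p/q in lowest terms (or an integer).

We compute f(0) = -2*(0) - 8 = -8.
|f(x) - f(0)| = |-2x - 8 - (-8)| = |-2(x - 0)| = 2|x - 0|.
We need 2|x - 0| < 3/1000, i.e. |x - 0| < 3/1000 / 2 = 3/2000.
So any delta <= 3/2000 works. Conversely, if delta > 3/2000, then x = 0 + 3/2000 satisfies |x - 0| = 3/2000 < delta but |f(x) - f(0)| = 2 * 3/2000 = 3/1000, which is not < 3/1000; so no larger delta works.
Hence the largest such delta is 3/2000.

3/2000


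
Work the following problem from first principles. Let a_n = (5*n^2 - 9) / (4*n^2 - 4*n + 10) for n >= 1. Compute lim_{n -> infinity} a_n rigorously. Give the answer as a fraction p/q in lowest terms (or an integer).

Divide numerator and denominator by n^2, the highest power:
numerator / n^2 = 5 - 9/n^2
denominator / n^2 = 4 - 4/n + 10/n^2
As n -> infinity, all terms of the form c/n^k (k >= 1) tend to 0.
So numerator / n^2 -> 5 and denominator / n^2 -> 4.
Therefore lim a_n = 5/4.

5/4


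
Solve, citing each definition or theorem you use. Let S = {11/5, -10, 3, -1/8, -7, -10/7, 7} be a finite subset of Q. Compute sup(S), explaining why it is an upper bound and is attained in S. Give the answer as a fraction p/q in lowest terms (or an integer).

S is finite, so sup(S) = max(S).
Sorted decreasing:
7, 3, 11/5, -1/8, -10/7, -7, -10
The extremum is 7.
For every x in S, x <= 7. And 7 is in S, so it is attained.
Therefore sup(S) = 7.

7


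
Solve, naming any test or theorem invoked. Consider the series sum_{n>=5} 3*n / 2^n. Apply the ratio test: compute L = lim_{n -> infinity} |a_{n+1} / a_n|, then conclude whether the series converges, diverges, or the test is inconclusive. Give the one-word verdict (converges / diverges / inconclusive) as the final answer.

Let a_n denote the general term. Form the ratio a_{n+1}/a_n and simplify:
a_{n+1}/a_n = (n + 1)/(2*n)
Take the limit as n -> infinity: L = 1/2.
Since L = 1/2 < 1, the ratio test implies the series converges.

converges


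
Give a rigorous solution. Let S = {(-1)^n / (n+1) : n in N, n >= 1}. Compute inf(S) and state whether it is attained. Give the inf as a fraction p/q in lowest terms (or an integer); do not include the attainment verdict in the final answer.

Analysis:
- Values: -1/2, 1/3, -1/4, 1/5, -1/6, ...
- Positive terms (even n): 1/(2+1), 1/(4+1), ... decreasing -> max = 1/3 (n=2).
- Negative terms (odd n): -1/(1+1), -1/(3+1), ... increasing -> min = -1/2 (n=1).
- So sup = 1/3 (attained at n=2); inf = -1/2 (attained at n=1).
Conclusion: inf(S) = -1/2, attained in S.

-1/2


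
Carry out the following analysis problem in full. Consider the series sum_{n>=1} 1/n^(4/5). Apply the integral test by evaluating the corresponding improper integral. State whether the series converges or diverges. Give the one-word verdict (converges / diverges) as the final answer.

Let f(x) = x^(-4/5). Then f is positive, continuous, and decreasing on [1, infinity), so the integral test applies.
Compute the improper integral int_{1}^infinity f(x) dx:
  antiderivative F(x) = 5*x^(1/5).
  As x -> infinity, F(x) -> infinity (since p = 4/5 < 1).
  So the integral diverges. By the integral test, the series diverges.

diverges


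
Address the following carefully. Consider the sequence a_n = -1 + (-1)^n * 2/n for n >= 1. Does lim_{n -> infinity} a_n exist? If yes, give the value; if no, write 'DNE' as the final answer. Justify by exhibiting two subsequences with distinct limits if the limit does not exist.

Examine the behaviour of a_n along subsequences.
Even-n subsequence a_{2k} = -1 + 2/(2k) -> -1. Odd-n subsequence a_{2k+1} = -1 - 2/(2k+1) -> -1. Both tend to -1, which suggests the limit is -1; verify directly.
|a_n - (-1)| = |(-1)^n * 2/n| = 2/n for every n >= 1.
Given epsilon > 0, choose a positive integer N > 2/epsilon. Then for all n >= N, |a_n - (-1)| = 2/n <= 2/N < epsilon.
So by the definition of the limit, lim a_n exists and equals -1.

-1


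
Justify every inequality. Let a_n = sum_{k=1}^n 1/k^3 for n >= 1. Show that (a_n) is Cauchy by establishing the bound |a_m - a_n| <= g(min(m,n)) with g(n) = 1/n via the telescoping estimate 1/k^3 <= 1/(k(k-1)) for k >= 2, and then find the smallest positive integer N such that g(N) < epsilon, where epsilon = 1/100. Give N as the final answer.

For m > n >= 1: |a_m - a_n| = sum_{k=n+1}^m 1/k^3.
Use 1/k^3 <= 1/(k(k-1)) = 1/(k-1) - 1/k for k >= 2 (which holds since k^3 >= k^2 >= k(k-1) for k >= 2):
sum_{k=n+1}^m 1/k^3 <= sum_{k=n+1}^m (1/(k-1) - 1/k) = 1/n - 1/m <= 1/n.
By symmetry the same bound holds with n,m swapped, so |a_m - a_n| <= 1/min(m,n) = g(min(m,n)). Since g(n) -> 0, (a_n) is Cauchy.
Now solve g(N) < 1/100: 1/N < 1/100 <=> N > 1/(1/100) = 100.
The smallest integer strictly greater than 100 is N = 101.
Check: g(101) = 1/101 < 1/100; g(100) = 1/100 >= 1/100. So N = 101.

101


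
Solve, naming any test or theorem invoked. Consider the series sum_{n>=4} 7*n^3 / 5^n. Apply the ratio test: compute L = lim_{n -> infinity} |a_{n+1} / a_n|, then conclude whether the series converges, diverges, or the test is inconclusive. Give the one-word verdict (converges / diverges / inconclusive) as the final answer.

Let a_n denote the general term. Form the ratio a_{n+1}/a_n and simplify:
a_{n+1}/a_n = (n + 1)^3/(5*n^3)
Take the limit as n -> infinity: L = 1/5.
Since L = 1/5 < 1, the ratio test implies the series converges.

converges


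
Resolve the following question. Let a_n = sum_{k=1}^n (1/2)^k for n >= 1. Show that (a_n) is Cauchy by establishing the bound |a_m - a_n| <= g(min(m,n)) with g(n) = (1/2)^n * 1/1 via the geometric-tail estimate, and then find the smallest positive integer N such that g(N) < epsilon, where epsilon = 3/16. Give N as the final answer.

For m > n >= 1: |a_m - a_n| = sum_{k=n+1}^m (1/2)^k < sum_{k=n+1}^infinity (1/2)^k = (1/2)^(n+1) / (1 - 1/2) = (1/2)^n * (1/2) * (2/1) = (1/2)^n * 1/1.
So g(n) = (1/2)^n / 1. Since g(n) -> 0, (a_n) is Cauchy.
Now solve g(N) < 3/16: (1/2)^N / 1 < 3/16 <=> 2^N > 1 / (1 * 3/16) = 16/3.
Check powers of 2: 2^2 = 4 <= 16/3, 2^3 = 8 > 16/3.
So the smallest such N is 3. Check: g(3) = 1/(1 * 8) = 1/8 < 3/16.

3


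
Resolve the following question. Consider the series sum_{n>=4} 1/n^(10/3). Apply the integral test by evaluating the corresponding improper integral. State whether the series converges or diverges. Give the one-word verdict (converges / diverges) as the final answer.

Let f(x) = x^(-10/3). Then f is positive, continuous, and decreasing on [4, infinity), so the integral test applies.
Compute the improper integral int_{4}^infinity f(x) dx:
  antiderivative F(x) = -3/(7*x^(7/3)).
  As x -> infinity, F(x) -> 0 (since p = 10/3 > 1).
  So int = F(infinity) - F(4) = 0 - (-3*2^(1/3)/224) = 3*2^(1/3)/224.
  Finite, so by the integral test, the series converges.

converges


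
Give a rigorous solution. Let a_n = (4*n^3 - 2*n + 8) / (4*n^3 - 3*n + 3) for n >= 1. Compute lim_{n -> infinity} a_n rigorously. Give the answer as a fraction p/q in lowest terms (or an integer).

Divide numerator and denominator by n^3, the highest power:
numerator / n^3 = 4 - 2/n^2 + 8/n^3
denominator / n^3 = 4 - 3/n^2 + 3/n^3
As n -> infinity, all terms of the form c/n^k (k >= 1) tend to 0.
So numerator / n^3 -> 4 and denominator / n^3 -> 4.
Therefore lim a_n = 1.

1


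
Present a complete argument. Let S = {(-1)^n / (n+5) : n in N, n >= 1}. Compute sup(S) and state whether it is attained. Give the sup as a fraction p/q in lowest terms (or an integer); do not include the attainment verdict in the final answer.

Analysis:
- Values: -1/6, 1/7, -1/8, 1/9, -1/10, ...
- Positive terms (even n): 1/(2+5), 1/(4+5), ... decreasing -> max = 1/7 (n=2).
- Negative terms (odd n): -1/(1+5), -1/(3+5), ... increasing -> min = -1/6 (n=1).
- So sup = 1/7 (attained at n=2); inf = -1/6 (attained at n=1).
Conclusion: sup(S) = 1/7, attained in S.

1/7


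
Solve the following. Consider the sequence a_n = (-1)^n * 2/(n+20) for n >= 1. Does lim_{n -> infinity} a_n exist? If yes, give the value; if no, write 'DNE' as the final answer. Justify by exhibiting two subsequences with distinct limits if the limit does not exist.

Examine the behaviour of a_n along subsequences.
Even-n subsequence a_{2k} = 2/(2k+20) -> 0. Odd-n subsequence a_{2k+1} = -2/(2k+21) -> 0. Both tend to 0, which suggests the limit is 0; verify directly.
|a_n - 0| = 2/(n+20) < 2/n for every n >= 1.
Given epsilon > 0, choose a positive integer N > 2/epsilon. Then for all n >= N, |a_n| < 2/n <= 2/N < epsilon.
So by the definition of the limit, lim a_n exists and equals 0.

0


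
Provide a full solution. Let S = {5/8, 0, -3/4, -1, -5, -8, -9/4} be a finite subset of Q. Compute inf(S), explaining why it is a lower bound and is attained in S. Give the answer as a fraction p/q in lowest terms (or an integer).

S is finite, so inf(S) = min(S).
Sorted increasing:
-8, -5, -9/4, -1, -3/4, 0, 5/8
The extremum is -8.
For every x in S, x >= -8. And -8 is in S, so it is attained.
Therefore inf(S) = -8.

-8


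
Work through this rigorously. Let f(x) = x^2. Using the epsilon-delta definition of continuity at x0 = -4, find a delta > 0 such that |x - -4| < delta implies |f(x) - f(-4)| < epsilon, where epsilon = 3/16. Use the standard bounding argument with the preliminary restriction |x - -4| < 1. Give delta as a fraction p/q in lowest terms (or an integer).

Factor: |x^2 - (-4)^2| = |x - -4| * |x + -4|.
Impose |x - -4| < 1 first. Then |x + -4| = |(x - -4) + 2*(-4)| <= |x - -4| + 2*|-4| < 1 + 8 = 9.
So |x^2 - (-4)^2| < delta * 9.
We need delta * 9 <= 3/16, i.e. delta <= 3/16/9 = 1/48.
Since 1/48 < 1, this is tighter than 1; take delta = 1/48.
So delta = 1/48 works.

1/48


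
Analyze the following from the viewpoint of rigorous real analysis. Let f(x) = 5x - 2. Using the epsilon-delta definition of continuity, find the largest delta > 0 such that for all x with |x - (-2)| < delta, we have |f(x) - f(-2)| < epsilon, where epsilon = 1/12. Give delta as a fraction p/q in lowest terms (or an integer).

We compute f(-2) = 5*(-2) - 2 = -12.
|f(x) - f(-2)| = |5x - 2 - (-12)| = |5(x - (-2))| = 5|x - (-2)|.
We need 5|x - (-2)| < 1/12, i.e. |x - (-2)| < 1/12 / 5 = 1/60.
So any delta <= 1/60 works. Conversely, if delta > 1/60, then x = -2 + 1/60 satisfies |x - (-2)| = 1/60 < delta but |f(x) - f(-2)| = 5 * 1/60 = 1/12, which is not < 1/12; so no larger delta works.
Hence the largest such delta is 1/60.

1/60


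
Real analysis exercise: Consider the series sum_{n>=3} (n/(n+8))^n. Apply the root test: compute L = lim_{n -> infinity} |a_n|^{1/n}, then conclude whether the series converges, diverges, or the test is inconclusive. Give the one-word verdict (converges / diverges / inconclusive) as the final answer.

Let a_n denote the general term. Form |a_n|^(1/n) and simplify:
|a_n|^(1/n) = n/(n + 8)
Take the limit as n -> infinity: L = 1.
Since L = 1, the root test is inconclusive. (In fact a_n = (n/(n+8))^n -> e^(-8) != 0, so the nth-term test shows divergence; but the root test itself gives no conclusion.)

inconclusive


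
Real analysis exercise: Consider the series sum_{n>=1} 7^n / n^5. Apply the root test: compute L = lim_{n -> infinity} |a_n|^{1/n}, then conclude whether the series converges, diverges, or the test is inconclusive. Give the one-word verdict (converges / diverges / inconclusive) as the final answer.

Let a_n denote the general term. Form |a_n|^(1/n) and simplify:
|a_n|^(1/n) = 7/n^(5/n)
Take the limit as n -> infinity: L = 7.
Since L = 7 > 1, the root test implies divergence.

diverges


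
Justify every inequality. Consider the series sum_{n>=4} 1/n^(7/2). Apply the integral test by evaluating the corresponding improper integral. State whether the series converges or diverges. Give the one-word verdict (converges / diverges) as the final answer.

Let f(x) = x^(-7/2). Then f is positive, continuous, and decreasing on [4, infinity), so the integral test applies.
Compute the improper integral int_{4}^infinity f(x) dx:
  antiderivative F(x) = -2/(5*x^(5/2)).
  As x -> infinity, F(x) -> 0 (since p = 7/2 > 1).
  So int = F(infinity) - F(4) = 0 - (-1/80) = 1/80.
  Finite, so by the integral test, the series converges.

converges


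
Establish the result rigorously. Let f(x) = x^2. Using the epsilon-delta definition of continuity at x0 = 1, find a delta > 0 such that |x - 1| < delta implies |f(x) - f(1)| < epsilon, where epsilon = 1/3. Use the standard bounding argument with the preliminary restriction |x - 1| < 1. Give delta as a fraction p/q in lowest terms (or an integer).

Factor: |x^2 - (1)^2| = |x - 1| * |x + 1|.
Impose |x - 1| < 1 first. Then |x + 1| = |(x - 1) + 2*(1)| <= |x - 1| + 2*|1| < 1 + 2 = 3.
So |x^2 - (1)^2| < delta * 3.
We need delta * 3 <= 1/3, i.e. delta <= 1/3/3 = 1/9.
Since 1/9 < 1, this is tighter than 1; take delta = 1/9.
So delta = 1/9 works.

1/9


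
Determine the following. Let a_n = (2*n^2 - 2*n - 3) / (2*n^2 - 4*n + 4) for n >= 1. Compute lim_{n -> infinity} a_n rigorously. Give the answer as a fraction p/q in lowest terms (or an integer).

Divide numerator and denominator by n^2, the highest power:
numerator / n^2 = 2 - 2/n - 3/n^2
denominator / n^2 = 2 - 4/n + 4/n^2
As n -> infinity, all terms of the form c/n^k (k >= 1) tend to 0.
So numerator / n^2 -> 2 and denominator / n^2 -> 2.
Therefore lim a_n = 1.

1


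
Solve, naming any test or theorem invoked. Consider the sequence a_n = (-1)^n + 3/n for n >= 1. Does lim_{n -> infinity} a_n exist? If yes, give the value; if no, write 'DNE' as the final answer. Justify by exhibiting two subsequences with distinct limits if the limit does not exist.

Examine the behaviour of a_n along subsequences.
a_{2k} = 1 + 3/(2k) -> 1. a_{2k+1} = -1 + 3/(2k+1) -> -1.
Since these two subsequential limits are 1 and -1, distinct, the full sequence cannot converge (a convergent sequence has all subsequences tending to the same limit). So lim a_n does not exist.

DNE


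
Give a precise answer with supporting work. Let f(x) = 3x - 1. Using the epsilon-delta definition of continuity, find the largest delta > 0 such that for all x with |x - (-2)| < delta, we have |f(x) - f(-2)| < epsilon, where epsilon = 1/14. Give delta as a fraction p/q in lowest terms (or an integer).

We compute f(-2) = 3*(-2) - 1 = -7.
|f(x) - f(-2)| = |3x - 1 - (-7)| = |3(x - (-2))| = 3|x - (-2)|.
We need 3|x - (-2)| < 1/14, i.e. |x - (-2)| < 1/14 / 3 = 1/42.
So any delta <= 1/42 works. Conversely, if delta > 1/42, then x = -2 + 1/42 satisfies |x - (-2)| = 1/42 < delta but |f(x) - f(-2)| = 3 * 1/42 = 1/14, which is not < 1/14; so no larger delta works.
Hence the largest such delta is 1/42.

1/42


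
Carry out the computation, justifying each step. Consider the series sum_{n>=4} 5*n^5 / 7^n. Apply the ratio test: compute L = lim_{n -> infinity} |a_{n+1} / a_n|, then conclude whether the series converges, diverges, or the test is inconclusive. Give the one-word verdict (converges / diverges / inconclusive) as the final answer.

Let a_n denote the general term. Form the ratio a_{n+1}/a_n and simplify:
a_{n+1}/a_n = (n + 1)^5/(7*n^5)
Take the limit as n -> infinity: L = 1/7.
Since L = 1/7 < 1, the ratio test implies the series converges.

converges
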